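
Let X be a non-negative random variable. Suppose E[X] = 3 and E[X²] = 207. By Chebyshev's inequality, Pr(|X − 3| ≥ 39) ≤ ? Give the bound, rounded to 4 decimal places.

0.1302

Var(X) = E[X²] − (E[X])² = 207 − 9 = 198.
Chebyshev's inequality: Pr(|X − μ| ≥ t) ≤ Var(X)/t² = 198/1521 = 0.1302.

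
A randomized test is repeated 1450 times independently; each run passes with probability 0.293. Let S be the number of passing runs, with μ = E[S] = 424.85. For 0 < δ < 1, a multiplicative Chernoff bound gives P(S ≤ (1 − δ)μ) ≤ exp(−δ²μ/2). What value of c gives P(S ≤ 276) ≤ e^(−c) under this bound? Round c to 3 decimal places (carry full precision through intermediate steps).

Write 276 = (1 − δ)μ, so δ = 1 − 276/424.85 = 0.350359…
Then the exponent is δ²μ/2 = (μ − 276)²/(2μ) = 26.075465.

26.075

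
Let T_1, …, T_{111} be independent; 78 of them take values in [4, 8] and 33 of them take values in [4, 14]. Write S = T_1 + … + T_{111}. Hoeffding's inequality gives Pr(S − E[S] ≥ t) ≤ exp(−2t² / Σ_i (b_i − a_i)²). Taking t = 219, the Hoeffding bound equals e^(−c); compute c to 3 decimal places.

Σ(b_i − a_i)² = 78·4² + 33·10² = 4548.
c = 2t² / 4548 = 2·219² / 4548 = 21.0910.

21.091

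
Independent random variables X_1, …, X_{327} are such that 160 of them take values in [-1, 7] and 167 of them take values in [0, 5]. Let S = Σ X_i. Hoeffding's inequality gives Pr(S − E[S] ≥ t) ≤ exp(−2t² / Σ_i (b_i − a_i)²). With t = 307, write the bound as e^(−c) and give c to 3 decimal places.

Σ(b_i − a_i)² = 160·8² + 167·5² = 14415.
c = 2t² / 14415 = 2·307² / 14415 = 13.0765.

13.077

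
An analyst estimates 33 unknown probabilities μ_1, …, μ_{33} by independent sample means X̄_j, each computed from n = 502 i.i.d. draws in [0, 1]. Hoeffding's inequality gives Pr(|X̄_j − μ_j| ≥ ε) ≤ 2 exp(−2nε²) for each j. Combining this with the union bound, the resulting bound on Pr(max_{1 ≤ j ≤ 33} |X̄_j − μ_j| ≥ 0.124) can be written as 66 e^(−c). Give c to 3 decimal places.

Union bound over the 33 events: Pr(max_{1 ≤ j ≤ 33} |X̄_j − μ_j| ≥ 0.124) ≤ 33·2·exp(−2nε²) = 66 exp(−2·502·0.124²).
So c = 2·502·0.124² = 15.4375.

15.438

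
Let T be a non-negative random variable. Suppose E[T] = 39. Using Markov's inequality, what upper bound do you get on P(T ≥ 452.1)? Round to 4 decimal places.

Markov's inequality: for a non-negative random variable, P(T ≥ a) ≤ E[T]/a.
Here E[T] = 39 and a = 452.1, so the bound is 39/452.1 = 0.0863.

0.0863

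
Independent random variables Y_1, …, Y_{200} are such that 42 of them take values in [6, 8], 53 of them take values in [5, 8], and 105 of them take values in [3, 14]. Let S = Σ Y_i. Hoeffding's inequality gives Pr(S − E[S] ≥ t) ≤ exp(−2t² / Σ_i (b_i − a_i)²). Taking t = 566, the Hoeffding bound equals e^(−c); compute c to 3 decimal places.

Σ(b_i − a_i)² = 42·2² + 53·3² + 105·11² = 13350.
c = 2t² / 13350 = 2·566² / 13350 = 47.9934.

47.993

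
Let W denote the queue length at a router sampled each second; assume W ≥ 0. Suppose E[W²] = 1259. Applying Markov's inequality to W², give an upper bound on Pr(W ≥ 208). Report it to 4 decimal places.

Since W ≥ 0, the event {W ≥ 208} is the same as {W² ≥ 43264}.
Markov's inequality applied to W² gives Pr(W² ≥ 43264) ≤ E[W²]/43264 = 1259/43264 = 0.0291.

0.0291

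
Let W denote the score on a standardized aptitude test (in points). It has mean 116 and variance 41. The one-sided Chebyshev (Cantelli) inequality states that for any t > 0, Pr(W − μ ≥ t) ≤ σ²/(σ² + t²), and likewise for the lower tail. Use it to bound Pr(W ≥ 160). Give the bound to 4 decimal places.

Here σ² = 41 and t = 44, so σ² + t² = 1977.
Cantelli's bound: 41/1977 = 0.0207.

0.0207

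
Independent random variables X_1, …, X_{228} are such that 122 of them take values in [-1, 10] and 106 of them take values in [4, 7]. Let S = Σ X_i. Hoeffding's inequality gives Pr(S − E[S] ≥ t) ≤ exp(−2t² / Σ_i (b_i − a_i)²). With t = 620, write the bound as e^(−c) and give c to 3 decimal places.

Σ(b_i − a_i)² = 122·11² + 106·3² = 15716.
c = 2t² / 15716 = 2·620² / 15716 = 48.9183.

48.918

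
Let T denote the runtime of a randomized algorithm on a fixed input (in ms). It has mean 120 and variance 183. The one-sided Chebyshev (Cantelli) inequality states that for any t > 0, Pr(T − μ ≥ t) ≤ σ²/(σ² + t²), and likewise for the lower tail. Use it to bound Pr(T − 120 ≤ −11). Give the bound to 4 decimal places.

0.6020

Here σ² = 183 and t = 11, so σ² + t² = 304.
Cantelli's bound: 183/304 = 0.6020.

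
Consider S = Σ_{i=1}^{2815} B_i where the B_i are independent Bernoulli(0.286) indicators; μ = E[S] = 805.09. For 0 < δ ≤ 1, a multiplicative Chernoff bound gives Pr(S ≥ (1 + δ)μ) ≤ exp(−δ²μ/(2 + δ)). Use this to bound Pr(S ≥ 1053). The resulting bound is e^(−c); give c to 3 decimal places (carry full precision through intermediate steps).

33.077

Write 1053 = (1 + δ)μ, so δ = 1053/805.09 − 1 = 0.3079283…
Then the exponent is δ²μ/(2 + δ) = (1053 − μ)² / (μ·(2 + δ)) = 33.076637.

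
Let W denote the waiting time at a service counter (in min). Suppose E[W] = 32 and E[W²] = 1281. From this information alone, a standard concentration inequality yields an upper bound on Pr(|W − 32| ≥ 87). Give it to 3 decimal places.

0.034

The first two moments determine the variance, so Chebyshev's inequality is the sharpest standard bound available.
Var(W) = E[W²] − (E[W])² = 1281 − 1024 = 257.
Chebyshev's inequality: Pr(|W − μ| ≥ t) ≤ Var(W)/t² = 257/7569 = 0.0340.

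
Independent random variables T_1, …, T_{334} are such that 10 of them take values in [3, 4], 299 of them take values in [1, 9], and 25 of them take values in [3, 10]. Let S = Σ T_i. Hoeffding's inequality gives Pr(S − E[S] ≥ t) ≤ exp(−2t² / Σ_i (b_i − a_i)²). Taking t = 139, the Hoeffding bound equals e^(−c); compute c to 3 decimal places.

Σ(b_i − a_i)² = 10·1² + 299·8² + 25·7² = 20371.
c = 2t² / 20371 = 2·139² / 20371 = 1.8969.

1.897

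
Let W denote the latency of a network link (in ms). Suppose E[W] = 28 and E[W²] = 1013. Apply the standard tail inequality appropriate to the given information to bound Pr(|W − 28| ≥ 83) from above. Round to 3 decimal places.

The first two moments determine the variance, so Chebyshev's inequality is the sharpest standard bound available.
Var(W) = E[W²] − (E[W])² = 1013 − 784 = 229.
Chebyshev's inequality: Pr(|W − μ| ≥ t) ≤ Var(W)/t² = 229/6889 = 0.0332.

0.033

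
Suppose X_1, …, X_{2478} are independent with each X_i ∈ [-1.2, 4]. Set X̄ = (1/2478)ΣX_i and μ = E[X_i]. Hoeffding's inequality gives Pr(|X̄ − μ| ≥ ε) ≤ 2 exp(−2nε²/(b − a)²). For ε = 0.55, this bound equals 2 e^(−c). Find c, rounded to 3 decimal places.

55.443

c = 2nε²/(b − a)² = 2·2478·0.55² / 5.2² = 55.4434.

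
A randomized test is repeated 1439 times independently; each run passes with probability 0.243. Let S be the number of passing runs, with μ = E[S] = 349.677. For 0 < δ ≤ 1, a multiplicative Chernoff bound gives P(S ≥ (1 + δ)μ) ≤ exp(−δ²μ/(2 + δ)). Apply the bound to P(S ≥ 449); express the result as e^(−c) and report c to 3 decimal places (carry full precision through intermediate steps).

12.352

Write 449 = (1 + δ)μ, so δ = 449/349.677 − 1 = 0.2840421…
Then the exponent is δ²μ/(2 + δ) = (449 − μ)² / (μ·(2 + δ)) = 12.351750.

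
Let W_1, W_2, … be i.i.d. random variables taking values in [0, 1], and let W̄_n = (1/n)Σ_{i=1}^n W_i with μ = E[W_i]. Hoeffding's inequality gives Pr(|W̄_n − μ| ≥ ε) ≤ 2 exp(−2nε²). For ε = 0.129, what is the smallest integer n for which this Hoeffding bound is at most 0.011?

157

Require 2·exp(−2nε²) ≤ 0.011, i.e. 2nε² ≥ ln(2/0.011) = 5.203007.
So n ≥ 5.203007 / (2·0.129²) = 156.331.
The smallest integer n is 157.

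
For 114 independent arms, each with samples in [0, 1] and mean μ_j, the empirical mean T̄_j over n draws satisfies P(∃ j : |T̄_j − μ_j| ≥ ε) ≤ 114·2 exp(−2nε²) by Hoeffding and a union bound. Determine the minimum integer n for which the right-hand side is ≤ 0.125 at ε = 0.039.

Need 2·114·exp(−2nε²) ≤ 0.125, i.e. exp(−2nε²) ≤ 0.125/228.
So 2nε² ≥ ln(228/0.125) = 7.508787.
Hence n ≥ 7.508787/(2·0.039²) = 2468.372.
The smallest integer n is 2469.

2469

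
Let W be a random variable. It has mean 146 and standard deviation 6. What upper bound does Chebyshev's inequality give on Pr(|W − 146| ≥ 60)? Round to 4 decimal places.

Chebyshev: Pr(|W − μ| ≥ t) ≤ Var(W)/t².
Var(W) = σ² = 6² = 36.
Bound = 36 / 3600 = 0.0100.

0.0100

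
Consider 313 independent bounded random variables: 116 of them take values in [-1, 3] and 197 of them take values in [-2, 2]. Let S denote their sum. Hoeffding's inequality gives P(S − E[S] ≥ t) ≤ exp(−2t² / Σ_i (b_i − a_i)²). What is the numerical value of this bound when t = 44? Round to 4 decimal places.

0.4616

Σ(b_i − a_i)² = 116·4² + 197·4² = 5008.
Exponent = 2·44² / 5008 = 0.77316.
Bound = exp(−0.77316) = 0.46155.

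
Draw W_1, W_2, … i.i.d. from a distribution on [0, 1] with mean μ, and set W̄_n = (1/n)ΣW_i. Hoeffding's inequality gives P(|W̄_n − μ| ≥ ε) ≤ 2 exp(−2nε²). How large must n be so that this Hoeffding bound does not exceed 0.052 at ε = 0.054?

Require 2·exp(−2nε²) ≤ 0.052, i.e. 2nε² ≥ ln(2/0.052) = 3.649659.
So n ≥ 3.649659 / (2·0.054²) = 625.799.
The smallest integer n is 626.

626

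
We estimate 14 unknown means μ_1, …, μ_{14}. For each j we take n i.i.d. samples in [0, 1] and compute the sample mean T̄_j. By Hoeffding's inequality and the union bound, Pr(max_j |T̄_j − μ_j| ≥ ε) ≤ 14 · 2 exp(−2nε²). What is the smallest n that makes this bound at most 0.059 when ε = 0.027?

4227

Need 2·14·exp(−2nε²) ≤ 0.059, i.e. exp(−2nε²) ≤ 0.059/28.
So 2nε² ≥ ln(28/0.059) = 6.162422.
Hence n ≥ 6.162422/(2·0.027²) = 4226.627.
The smallest integer n is 4227.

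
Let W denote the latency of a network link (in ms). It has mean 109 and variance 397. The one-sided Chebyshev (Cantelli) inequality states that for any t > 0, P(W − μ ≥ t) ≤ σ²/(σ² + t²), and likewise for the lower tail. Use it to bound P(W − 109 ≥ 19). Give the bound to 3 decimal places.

Here σ² = 397 and t = 19, so σ² + t² = 758.
Cantelli's bound: 397/758 = 0.5237.

0.524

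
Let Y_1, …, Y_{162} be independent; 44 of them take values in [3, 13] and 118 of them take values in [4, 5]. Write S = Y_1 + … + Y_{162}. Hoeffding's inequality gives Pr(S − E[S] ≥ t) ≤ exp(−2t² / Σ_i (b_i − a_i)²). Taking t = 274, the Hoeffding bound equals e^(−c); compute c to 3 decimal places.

Σ(b_i − a_i)² = 44·10² + 118·1² = 4518.
c = 2t² / 4518 = 2·274² / 4518 = 33.2342.

33.234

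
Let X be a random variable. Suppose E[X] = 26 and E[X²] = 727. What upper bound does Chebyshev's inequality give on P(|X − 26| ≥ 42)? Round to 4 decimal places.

0.0289

Var(X) = E[X²] − (E[X])² = 727 − 676 = 51.
Chebyshev's inequality: P(|X − μ| ≥ t) ≤ Var(X)/t² = 51/1764 = 0.0289.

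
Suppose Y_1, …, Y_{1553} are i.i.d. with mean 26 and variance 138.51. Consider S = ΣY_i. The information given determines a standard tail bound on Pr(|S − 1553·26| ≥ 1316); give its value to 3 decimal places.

0.124

With mean and variance of each term known, Chebyshev's inequality bounds the deviation of the sum (or sample mean).
Var(S) = n·Var(Y_i) = 1553·138.51 = 215106.03.
Chebyshev: Pr(|S − 1553·26| ≥ 1316) ≤ Var(S)/1316² = 215106.03/1731856 = 0.1242.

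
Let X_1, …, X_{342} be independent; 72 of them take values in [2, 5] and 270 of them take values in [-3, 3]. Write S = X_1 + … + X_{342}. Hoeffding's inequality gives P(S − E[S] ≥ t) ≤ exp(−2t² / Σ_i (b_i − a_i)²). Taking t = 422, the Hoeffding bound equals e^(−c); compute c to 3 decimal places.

Σ(b_i − a_i)² = 72·3² + 270·6² = 10368.
c = 2t² / 10368 = 2·422² / 10368 = 34.3526.

34.353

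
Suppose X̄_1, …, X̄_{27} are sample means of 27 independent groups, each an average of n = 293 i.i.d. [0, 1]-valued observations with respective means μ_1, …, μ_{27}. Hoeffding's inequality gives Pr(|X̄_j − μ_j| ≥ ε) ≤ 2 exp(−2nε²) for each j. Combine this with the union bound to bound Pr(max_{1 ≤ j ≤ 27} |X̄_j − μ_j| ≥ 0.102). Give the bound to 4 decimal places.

0.1215

Per-experiment Hoeffding bound: 2·exp(−2·293·0.102²) = 2·exp(−6.09674) = 0.0045004.
Union bound over 27 events: 27·0.0045004 = 0.12151.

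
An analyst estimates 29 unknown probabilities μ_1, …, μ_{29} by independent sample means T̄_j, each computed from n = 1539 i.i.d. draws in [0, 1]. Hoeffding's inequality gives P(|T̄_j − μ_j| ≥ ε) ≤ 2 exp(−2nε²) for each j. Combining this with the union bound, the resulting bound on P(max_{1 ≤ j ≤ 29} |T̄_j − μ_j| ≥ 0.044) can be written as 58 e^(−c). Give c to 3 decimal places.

5.959

Union bound over the 29 events: P(max_{1 ≤ j ≤ 29} |T̄_j − μ_j| ≥ 0.044) ≤ 29·2·exp(−2nε²) = 58 exp(−2·1539·0.044²).
So c = 2·1539·0.044² = 5.9590.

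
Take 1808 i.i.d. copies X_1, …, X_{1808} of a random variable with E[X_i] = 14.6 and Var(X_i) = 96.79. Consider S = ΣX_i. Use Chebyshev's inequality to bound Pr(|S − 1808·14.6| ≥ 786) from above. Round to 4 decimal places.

0.2833

Var(S) = n·Var(X_i) = 1808·96.79 = 174996.32.
Chebyshev: Pr(|S − 1808·14.6| ≥ 786) ≤ Var(S)/786² = 174996.32/617796 = 0.2833.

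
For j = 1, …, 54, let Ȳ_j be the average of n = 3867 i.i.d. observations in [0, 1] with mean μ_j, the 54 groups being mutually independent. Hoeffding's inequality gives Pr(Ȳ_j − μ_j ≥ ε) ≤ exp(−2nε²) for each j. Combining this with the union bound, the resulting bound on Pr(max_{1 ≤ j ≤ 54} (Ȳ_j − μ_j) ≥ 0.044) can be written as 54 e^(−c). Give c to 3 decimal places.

14.973

Union bound over the 54 events: Pr(max_{1 ≤ j ≤ 54} (Ȳ_j − μ_j) ≥ 0.044) ≤ 54·exp(−2nε²) = 54 exp(−2·3867·0.044²).
So c = 2·3867·0.044² = 14.9730.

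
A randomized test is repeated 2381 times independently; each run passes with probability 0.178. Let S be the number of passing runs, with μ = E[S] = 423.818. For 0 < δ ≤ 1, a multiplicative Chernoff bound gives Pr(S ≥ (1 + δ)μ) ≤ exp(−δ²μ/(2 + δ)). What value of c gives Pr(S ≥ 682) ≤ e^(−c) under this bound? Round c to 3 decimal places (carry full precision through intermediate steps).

Write 682 = (1 + δ)μ, so δ = 682/423.818 − 1 = 0.6091813…
Then the exponent is δ²μ/(2 + δ) = (682 − μ)² / (μ·(2 + δ)) = 60.279309.

60.279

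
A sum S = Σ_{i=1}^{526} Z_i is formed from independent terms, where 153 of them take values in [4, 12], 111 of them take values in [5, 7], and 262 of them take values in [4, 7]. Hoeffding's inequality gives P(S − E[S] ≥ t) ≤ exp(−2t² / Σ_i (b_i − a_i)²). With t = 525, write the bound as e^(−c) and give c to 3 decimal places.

43.771

Σ(b_i − a_i)² = 153·8² + 111·2² + 262·3² = 12594.
c = 2t² / 12594 = 2·525² / 12594 = 43.7708.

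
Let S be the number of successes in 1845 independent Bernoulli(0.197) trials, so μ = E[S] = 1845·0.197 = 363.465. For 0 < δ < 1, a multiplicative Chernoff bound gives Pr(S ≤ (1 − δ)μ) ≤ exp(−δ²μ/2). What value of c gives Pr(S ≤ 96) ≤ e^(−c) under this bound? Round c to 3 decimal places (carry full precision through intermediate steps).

98.410

Write 96 = (1 − δ)μ, so δ = 1 − 96/363.465 = 0.7358755…
Then the exponent is δ²μ/2 = (μ − 96)²/(2μ) = 98.410474.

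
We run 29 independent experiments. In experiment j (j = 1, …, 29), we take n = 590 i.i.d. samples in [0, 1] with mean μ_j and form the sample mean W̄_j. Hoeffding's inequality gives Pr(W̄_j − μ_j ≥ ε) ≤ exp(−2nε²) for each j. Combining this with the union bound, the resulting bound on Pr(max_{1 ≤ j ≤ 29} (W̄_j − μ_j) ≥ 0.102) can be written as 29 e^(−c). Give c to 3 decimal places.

Union bound over the 29 events: Pr(max_{1 ≤ j ≤ 29} (W̄_j − μ_j) ≥ 0.102) ≤ 29·exp(−2nε²) = 29 exp(−2·590·0.102²).
So c = 2·590·0.102² = 12.2767.

12.277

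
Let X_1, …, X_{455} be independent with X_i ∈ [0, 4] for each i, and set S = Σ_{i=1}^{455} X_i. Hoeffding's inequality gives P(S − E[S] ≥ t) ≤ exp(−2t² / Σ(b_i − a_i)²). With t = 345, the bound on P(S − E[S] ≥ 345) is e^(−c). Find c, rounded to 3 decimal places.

Σ(b_i − a_i)² = 455·(4)² = 7280.
c = 2t²/7280 = 2·345²/7280 = 32.6992.

32.699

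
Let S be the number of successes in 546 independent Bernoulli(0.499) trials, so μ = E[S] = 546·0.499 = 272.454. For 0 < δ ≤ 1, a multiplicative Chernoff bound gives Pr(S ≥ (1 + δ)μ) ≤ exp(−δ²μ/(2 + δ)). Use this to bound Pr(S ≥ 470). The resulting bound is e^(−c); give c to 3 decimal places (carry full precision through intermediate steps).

Write 470 = (1 + δ)μ, so δ = 470/272.454 − 1 = 0.7250618…
Then the exponent is δ²μ/(2 + δ) = (470 − μ)² / (μ·(2 + δ)) = 52.561401.

52.561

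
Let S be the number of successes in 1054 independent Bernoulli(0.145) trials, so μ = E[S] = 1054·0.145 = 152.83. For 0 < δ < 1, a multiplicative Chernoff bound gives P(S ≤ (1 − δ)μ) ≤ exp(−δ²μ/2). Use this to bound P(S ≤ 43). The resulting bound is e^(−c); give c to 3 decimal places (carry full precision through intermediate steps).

Write 43 = (1 − δ)μ, so δ = 1 − 43/152.83 = 0.7186416…
Then the exponent is δ²μ/2 = (μ − 43)²/(2μ) = 39.464205.

39.464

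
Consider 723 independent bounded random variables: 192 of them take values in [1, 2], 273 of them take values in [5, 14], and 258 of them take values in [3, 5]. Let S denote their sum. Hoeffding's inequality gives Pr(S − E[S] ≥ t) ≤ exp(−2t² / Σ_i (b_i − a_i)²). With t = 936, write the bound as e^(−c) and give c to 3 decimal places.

75.082

Σ(b_i − a_i)² = 192·1² + 273·9² + 258·2² = 23337.
c = 2t² / 23337 = 2·936² / 23337 = 75.0821.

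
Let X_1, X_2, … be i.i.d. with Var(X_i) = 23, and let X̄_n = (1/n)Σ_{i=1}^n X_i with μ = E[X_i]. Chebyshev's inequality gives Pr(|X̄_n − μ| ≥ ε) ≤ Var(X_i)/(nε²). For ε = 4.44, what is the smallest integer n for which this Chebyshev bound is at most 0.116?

11

Require 23/(n·4.44²) ≤ 0.116, i.e. n ≥ 23/(0.116·4.44²) = 10.058.
The smallest integer n is 11.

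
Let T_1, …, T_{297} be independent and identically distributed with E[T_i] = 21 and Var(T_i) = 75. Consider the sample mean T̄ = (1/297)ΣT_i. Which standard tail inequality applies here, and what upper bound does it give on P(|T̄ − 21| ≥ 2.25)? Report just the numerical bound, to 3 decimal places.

0.050

With mean and variance of each term known, Chebyshev's inequality bounds the deviation of the sum (or sample mean).
Var(T̄) = Var(T_i)/n = 75/297 = 0.25253.
Chebyshev: P(|T̄ − 21| ≥ 2.25) ≤ Var(T̄)/(2.25)² = 75/(297·2.25²) = 0.0499.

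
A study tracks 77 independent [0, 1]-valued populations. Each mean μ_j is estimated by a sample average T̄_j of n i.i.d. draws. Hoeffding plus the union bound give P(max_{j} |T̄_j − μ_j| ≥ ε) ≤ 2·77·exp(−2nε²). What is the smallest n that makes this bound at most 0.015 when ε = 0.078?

760

Need 2·77·exp(−2nε²) ≤ 0.015, i.e. exp(−2nε²) ≤ 0.015/154.
So 2nε² ≥ ln(154/0.015) = 9.236658.
Hence n ≥ 9.236658/(2·0.078²) = 759.094.
The smallest integer n is 760.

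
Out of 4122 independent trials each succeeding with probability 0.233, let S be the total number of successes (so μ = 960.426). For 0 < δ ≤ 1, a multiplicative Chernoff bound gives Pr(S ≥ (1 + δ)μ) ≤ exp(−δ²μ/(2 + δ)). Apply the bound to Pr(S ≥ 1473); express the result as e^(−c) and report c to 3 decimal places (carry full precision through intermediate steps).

Write 1473 = (1 + δ)μ, so δ = 1473/960.426 − 1 = 0.5336944…
Then the exponent is δ²μ/(2 + δ) = (1473 − μ)² / (μ·(2 + δ)) = 107.967986.

107.968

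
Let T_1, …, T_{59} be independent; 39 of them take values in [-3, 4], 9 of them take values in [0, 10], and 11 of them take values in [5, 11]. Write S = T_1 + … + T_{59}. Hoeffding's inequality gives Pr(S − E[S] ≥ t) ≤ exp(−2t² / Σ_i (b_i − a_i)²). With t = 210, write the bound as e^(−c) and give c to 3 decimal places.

27.502

Σ(b_i − a_i)² = 39·7² + 9·10² + 11·6² = 3207.
c = 2t² / 3207 = 2·210² / 3207 = 27.5023.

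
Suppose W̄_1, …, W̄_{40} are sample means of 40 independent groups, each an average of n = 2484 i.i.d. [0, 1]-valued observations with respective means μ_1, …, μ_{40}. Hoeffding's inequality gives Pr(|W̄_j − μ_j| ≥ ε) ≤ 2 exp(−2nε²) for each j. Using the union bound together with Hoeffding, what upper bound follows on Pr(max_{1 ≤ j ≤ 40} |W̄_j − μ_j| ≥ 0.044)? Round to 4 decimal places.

0.0053

Per-experiment Hoeffding bound: 2·exp(−2·2484·0.044²) = 2·exp(−9.61805) = 0.00013303.
Union bound over 40 events: 40·0.00013303 = 0.00532.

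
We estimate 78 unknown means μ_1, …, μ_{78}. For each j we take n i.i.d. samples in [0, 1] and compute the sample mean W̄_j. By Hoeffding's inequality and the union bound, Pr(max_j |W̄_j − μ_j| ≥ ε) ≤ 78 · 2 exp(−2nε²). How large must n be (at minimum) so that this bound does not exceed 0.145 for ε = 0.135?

Need 2·78·exp(−2nε²) ≤ 0.145, i.e. exp(−2nε²) ≤ 0.145/156.
So 2nε² ≥ ln(156/0.145) = 6.980878.
Hence n ≥ 6.980878/(2·0.135²) = 191.519.
The smallest integer n is 192.

192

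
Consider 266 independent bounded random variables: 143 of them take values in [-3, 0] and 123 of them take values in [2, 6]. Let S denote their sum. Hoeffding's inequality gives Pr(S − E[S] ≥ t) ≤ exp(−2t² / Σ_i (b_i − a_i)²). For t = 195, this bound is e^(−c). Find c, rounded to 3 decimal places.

23.364

Σ(b_i − a_i)² = 143·3² + 123·4² = 3255.
c = 2t² / 3255 = 2·195² / 3255 = 23.3641.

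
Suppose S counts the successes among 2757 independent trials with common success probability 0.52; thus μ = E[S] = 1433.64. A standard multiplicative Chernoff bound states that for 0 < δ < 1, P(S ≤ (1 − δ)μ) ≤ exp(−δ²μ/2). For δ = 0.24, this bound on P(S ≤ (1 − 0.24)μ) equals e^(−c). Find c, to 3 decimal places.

41.289

c = δ²μ/2 = 0.24²·1433.64/2 = 41.2888.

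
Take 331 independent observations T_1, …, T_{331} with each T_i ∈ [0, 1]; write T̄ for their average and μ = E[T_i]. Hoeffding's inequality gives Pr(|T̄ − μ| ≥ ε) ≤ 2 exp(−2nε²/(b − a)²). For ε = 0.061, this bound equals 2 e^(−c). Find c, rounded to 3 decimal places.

c = 2nε²/(b − a)² = 2·331·0.061² / 1² = 2.4633.

2.463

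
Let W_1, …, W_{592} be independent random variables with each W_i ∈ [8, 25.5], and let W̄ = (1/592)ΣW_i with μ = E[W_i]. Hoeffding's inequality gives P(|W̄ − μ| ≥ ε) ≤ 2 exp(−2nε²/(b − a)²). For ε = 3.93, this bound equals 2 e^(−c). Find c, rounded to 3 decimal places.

59.712

c = 2nε²/(b − a)² = 2·592·3.93² / 17.5² = 59.7119.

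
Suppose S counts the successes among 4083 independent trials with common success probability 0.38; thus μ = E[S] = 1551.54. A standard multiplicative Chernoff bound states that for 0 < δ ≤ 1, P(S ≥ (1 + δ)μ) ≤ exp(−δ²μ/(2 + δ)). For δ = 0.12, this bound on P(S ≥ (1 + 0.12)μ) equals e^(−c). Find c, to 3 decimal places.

c = δ²μ/(2 + δ) = 0.12²·1551.54/(2 + 0.12) = 10.5388.

10.539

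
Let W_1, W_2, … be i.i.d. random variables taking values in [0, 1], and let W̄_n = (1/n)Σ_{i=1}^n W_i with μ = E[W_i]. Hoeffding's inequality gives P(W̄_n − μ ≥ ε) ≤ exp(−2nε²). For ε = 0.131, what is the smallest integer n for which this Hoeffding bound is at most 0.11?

Require exp(−2nε²) ≤ 0.11, i.e. 2nε² ≥ ln(1/0.11) = 2.207275.
So n ≥ 2.207275 / (2·0.131²) = 64.311.
The smallest integer n is 65.

65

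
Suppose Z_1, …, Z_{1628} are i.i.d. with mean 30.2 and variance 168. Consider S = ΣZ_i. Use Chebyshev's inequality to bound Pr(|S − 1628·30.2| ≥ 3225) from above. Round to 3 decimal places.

0.026

Var(S) = n·Var(Z_i) = 1628·168 = 273504.
Chebyshev: Pr(|S − 1628·30.2| ≥ 3225) ≤ Var(S)/3225² = 273504/10400625 = 0.0263.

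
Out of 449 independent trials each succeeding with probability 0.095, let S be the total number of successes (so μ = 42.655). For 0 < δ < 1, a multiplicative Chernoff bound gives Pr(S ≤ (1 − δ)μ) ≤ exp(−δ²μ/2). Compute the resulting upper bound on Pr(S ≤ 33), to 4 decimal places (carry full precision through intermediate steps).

0.3353

Write 33 = (1 − δ)μ, so δ = 1 − 33/42.655 = 0.226351…
Then the exponent is δ²μ/2 = (μ − 33)²/(2μ) = 1.092709.
Bound = exp(−1.092709) = 0.33531.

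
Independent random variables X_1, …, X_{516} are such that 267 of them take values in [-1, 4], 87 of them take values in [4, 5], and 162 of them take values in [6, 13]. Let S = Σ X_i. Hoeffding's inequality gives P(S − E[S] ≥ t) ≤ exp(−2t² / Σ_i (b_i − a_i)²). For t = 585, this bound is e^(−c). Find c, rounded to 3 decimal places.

Σ(b_i − a_i)² = 267·5² + 87·1² + 162·7² = 14700.
c = 2t² / 14700 = 2·585² / 14700 = 46.5612.

46.561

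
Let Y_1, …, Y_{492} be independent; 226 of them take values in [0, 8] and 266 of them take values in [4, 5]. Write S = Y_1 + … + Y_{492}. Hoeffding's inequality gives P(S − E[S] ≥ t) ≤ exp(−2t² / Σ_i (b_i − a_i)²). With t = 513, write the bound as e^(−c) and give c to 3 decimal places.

35.732

Σ(b_i − a_i)² = 226·8² + 266·1² = 14730.
c = 2t² / 14730 = 2·513² / 14730 = 35.7324.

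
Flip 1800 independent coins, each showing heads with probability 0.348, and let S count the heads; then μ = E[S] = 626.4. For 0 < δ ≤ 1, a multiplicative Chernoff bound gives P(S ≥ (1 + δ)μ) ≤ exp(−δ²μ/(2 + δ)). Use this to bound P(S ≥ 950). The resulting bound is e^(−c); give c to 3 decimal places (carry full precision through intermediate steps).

Write 950 = (1 + δ)μ, so δ = 950/626.4 − 1 = 0.5166028…
Then the exponent is δ²μ/(2 + δ) = (950 − μ)² / (μ·(2 + δ)) = 66.427912.

66.428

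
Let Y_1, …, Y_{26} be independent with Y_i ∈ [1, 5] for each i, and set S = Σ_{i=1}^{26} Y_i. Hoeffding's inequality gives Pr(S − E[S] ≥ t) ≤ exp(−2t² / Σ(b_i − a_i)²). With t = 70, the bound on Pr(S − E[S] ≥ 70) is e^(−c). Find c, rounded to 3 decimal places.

Σ(b_i − a_i)² = 26·(4)² = 416.
c = 2t²/416 = 2·70²/416 = 23.5577.

23.558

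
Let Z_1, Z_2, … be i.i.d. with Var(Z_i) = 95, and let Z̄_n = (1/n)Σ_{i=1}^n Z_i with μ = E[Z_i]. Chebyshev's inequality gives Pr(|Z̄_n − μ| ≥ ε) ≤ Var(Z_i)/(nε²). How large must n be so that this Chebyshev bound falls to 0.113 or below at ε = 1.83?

252

Require 95/(n·1.83²) ≤ 0.113, i.e. n ≥ 95/(0.113·1.83²) = 251.040.
The smallest integer n is 252.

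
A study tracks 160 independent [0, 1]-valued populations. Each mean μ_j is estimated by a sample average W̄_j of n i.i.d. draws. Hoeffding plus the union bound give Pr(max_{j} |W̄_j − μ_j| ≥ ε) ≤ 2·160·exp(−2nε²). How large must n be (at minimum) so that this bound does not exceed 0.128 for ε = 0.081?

597

Need 2·160·exp(−2nε²) ≤ 0.128, i.e. exp(−2nε²) ≤ 0.128/320.
So 2nε² ≥ ln(320/0.128) = 7.824046.
Hence n ≥ 7.824046/(2·0.081²) = 596.254.
The smallest integer n is 597.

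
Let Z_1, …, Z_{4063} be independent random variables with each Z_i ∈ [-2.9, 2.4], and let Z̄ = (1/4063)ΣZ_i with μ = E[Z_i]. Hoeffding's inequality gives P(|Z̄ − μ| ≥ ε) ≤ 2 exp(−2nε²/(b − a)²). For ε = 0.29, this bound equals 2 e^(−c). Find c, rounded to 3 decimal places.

c = 2nε²/(b − a)² = 2·4063·0.29² / 5.3² = 24.3288.

24.329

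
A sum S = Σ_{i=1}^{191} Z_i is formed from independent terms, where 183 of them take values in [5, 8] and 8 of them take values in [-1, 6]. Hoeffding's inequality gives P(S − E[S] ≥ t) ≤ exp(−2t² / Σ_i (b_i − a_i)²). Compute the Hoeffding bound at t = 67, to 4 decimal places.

Σ(b_i − a_i)² = 183·3² + 8·7² = 2039.
Exponent = 2·67² / 2039 = 4.40314.
Bound = exp(−4.40314) = 0.01224.

0.0122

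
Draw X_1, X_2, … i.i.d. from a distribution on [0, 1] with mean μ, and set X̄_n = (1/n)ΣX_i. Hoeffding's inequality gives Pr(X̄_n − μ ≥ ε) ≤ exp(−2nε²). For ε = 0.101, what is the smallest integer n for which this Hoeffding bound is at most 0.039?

160

Require exp(−2nε²) ≤ 0.039, i.e. 2nε² ≥ ln(1/0.039) = 3.244194.
So n ≥ 3.244194 / (2·0.101²) = 159.014.
The smallest integer n is 160.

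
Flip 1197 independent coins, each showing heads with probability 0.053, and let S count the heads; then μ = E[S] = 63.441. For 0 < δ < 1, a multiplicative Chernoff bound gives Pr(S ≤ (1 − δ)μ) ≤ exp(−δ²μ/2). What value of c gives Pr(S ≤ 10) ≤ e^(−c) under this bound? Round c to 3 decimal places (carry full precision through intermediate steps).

22.509

Write 10 = (1 − δ)μ, so δ = 1 − 10/63.441 = 0.8423732…
Then the exponent is δ²μ/2 = (μ − 10)²/(2μ) = 22.508634.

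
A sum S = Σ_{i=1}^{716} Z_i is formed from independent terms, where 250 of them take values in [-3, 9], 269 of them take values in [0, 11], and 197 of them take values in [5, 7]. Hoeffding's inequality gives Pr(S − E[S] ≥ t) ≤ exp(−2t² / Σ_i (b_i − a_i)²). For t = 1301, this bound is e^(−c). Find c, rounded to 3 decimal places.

48.822

Σ(b_i − a_i)² = 250·12² + 269·11² + 197·2² = 69337.
c = 2t² / 69337 = 2·1301² / 69337 = 48.8224.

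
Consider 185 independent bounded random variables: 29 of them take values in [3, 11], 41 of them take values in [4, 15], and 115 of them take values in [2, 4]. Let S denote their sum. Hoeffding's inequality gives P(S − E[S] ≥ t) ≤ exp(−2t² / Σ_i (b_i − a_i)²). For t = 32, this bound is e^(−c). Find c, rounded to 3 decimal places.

0.281

Σ(b_i − a_i)² = 29·8² + 41·11² + 115·2² = 7277.
c = 2t² / 7277 = 2·32² / 7277 = 0.2814.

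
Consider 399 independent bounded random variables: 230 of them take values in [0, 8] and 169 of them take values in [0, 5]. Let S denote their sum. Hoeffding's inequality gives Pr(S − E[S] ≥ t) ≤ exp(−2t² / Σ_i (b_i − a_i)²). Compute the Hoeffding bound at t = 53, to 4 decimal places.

Σ(b_i − a_i)² = 230·8² + 169·5² = 18945.
Exponent = 2·53² / 18945 = 0.29654.
Bound = exp(−0.29654) = 0.74338.

0.7434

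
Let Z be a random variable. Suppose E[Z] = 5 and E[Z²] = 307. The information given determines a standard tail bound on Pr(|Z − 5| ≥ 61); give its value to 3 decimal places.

0.076

The first two moments determine the variance, so Chebyshev's inequality is the sharpest standard bound available.
Var(Z) = E[Z²] − (E[Z])² = 307 − 25 = 282.
Chebyshev's inequality: Pr(|Z − μ| ≥ t) ≤ Var(Z)/t² = 282/3721 = 0.0758.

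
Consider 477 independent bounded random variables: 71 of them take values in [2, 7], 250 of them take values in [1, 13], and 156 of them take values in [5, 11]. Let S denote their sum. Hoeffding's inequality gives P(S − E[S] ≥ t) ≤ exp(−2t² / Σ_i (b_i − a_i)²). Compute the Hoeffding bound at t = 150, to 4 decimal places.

Σ(b_i − a_i)² = 71·5² + 250·12² + 156·6² = 43391.
Exponent = 2·150² / 43391 = 1.03708.
Bound = exp(−1.03708) = 0.35449.

0.3545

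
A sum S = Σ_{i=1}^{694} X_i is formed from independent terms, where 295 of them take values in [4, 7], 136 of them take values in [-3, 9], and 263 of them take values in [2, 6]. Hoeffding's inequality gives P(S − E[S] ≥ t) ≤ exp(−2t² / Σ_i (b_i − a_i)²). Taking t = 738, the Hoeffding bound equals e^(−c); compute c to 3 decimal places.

Σ(b_i − a_i)² = 295·3² + 136·12² + 263·4² = 26447.
c = 2t² / 26447 = 2·738² / 26447 = 41.1876.

41.188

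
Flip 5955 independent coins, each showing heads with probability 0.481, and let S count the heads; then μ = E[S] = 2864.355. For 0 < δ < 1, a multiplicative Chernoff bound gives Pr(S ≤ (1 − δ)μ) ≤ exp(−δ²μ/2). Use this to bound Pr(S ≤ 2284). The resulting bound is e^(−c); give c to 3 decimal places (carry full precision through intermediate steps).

Write 2284 = (1 − δ)μ, so δ = 1 − 2284/2864.355 = 0.2026128…
Then the exponent is δ²μ/2 = (μ − 2284)²/(2μ) = 58.793677.

58.794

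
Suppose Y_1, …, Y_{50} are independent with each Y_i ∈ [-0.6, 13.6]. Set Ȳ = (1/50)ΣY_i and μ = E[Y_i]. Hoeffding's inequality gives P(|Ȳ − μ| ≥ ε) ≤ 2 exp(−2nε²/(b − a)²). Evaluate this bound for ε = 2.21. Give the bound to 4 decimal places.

0.1775

Exponent: 2nε²/(b − a)² = 2·50·2.21² / 14.2² = 2.42219.
Bound = 2·exp(−2.42219) = 0.17745.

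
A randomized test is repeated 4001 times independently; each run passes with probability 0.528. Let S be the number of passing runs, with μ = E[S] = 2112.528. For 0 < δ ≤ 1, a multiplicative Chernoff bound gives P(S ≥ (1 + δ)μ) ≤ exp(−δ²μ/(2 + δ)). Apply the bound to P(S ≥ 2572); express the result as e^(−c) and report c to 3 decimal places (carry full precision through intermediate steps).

45.066

Write 2572 = (1 + δ)μ, so δ = 2572/2112.528 − 1 = 0.2174987…
Then the exponent is δ²μ/(2 + δ) = (2572 − μ)² / (μ·(2 + δ)) = 45.066337.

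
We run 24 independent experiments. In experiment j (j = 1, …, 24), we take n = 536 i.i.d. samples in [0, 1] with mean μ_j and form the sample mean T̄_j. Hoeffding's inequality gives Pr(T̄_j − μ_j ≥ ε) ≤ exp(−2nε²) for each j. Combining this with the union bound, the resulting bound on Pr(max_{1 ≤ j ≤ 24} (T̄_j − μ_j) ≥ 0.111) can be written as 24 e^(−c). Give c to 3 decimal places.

13.208

Union bound over the 24 events: Pr(max_{1 ≤ j ≤ 24} (T̄_j − μ_j) ≥ 0.111) ≤ 24·exp(−2nε²) = 24 exp(−2·536·0.111²).
So c = 2·536·0.111² = 13.2081.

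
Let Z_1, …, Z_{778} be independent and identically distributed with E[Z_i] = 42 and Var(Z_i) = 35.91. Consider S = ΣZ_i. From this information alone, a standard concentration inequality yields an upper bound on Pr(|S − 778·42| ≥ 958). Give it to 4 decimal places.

With mean and variance of each term known, Chebyshev's inequality bounds the deviation of the sum (or sample mean).
Var(S) = n·Var(Z_i) = 778·35.91 = 27937.98.
Chebyshev: Pr(|S − 778·42| ≥ 958) ≤ Var(S)/958² = 27937.98/917764 = 0.0304.

0.0304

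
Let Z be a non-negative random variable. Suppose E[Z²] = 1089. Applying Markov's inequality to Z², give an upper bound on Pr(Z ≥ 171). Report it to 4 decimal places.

0.0372

Since Z ≥ 0, the event {Z ≥ 171} is the same as {Z² ≥ 29241}.
Markov's inequality applied to Z² gives Pr(Z² ≥ 29241) ≤ E[Z²]/29241 = 1089/29241 = 0.0372.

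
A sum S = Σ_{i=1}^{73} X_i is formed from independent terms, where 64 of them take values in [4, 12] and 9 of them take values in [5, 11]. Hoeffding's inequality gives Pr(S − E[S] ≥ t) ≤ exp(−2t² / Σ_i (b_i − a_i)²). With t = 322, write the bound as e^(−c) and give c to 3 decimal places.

46.916

Σ(b_i − a_i)² = 64·8² + 9·6² = 4420.
c = 2t² / 4420 = 2·322² / 4420 = 46.9158.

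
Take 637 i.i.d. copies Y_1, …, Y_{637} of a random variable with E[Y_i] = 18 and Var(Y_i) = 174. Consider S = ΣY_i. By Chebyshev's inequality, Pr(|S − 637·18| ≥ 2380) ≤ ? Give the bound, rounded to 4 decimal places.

0.0196

Var(S) = n·Var(Y_i) = 637·174 = 110838.
Chebyshev: Pr(|S − 637·18| ≥ 2380) ≤ Var(S)/2380² = 110838/5664400 = 0.0196.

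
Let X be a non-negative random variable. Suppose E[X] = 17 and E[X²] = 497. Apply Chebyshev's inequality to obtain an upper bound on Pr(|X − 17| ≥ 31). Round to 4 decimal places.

Var(X) = E[X²] − (E[X])² = 497 − 289 = 208.
Chebyshev's inequality: Pr(|X − μ| ≥ t) ≤ Var(X)/t² = 208/961 = 0.2164.

0.2164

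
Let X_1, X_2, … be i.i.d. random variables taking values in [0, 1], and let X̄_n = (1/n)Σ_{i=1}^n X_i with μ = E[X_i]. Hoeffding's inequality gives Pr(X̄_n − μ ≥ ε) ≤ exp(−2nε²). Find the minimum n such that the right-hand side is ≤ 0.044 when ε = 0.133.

89

Require exp(−2nε²) ≤ 0.044, i.e. 2nε² ≥ ln(1/0.044) = 3.123566.
So n ≥ 3.123566 / (2·0.133²) = 88.291.
The smallest integer n is 89.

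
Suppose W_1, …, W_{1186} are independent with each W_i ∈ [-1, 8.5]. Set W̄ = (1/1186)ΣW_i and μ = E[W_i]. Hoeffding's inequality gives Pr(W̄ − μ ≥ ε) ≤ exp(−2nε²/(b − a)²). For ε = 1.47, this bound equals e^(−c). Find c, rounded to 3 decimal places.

c = 2nε²/(b − a)² = 2·1186·1.47² / 9.5² = 56.7940.

56.794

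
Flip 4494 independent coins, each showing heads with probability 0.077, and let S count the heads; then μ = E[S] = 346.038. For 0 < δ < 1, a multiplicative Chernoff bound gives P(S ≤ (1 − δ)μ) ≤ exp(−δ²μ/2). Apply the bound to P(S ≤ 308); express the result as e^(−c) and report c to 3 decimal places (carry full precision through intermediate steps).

Write 308 = (1 − δ)μ, so δ = 1 − 308/346.038 = 0.1099243…
Then the exponent is δ²μ/2 = (μ − 308)²/(2μ) = 2.090651.

2.091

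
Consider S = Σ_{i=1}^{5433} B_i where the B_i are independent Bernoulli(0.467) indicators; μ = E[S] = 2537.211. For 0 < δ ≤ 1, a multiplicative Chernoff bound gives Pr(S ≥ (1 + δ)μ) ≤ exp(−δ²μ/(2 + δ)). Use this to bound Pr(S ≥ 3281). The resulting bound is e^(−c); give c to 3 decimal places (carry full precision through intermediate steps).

95.085

Write 3281 = (1 + δ)μ, so δ = 3281/2537.211 − 1 = 0.2931522…
Then the exponent is δ²μ/(2 + δ) = (3281 − μ)² / (μ·(2 + δ)) = 95.084567.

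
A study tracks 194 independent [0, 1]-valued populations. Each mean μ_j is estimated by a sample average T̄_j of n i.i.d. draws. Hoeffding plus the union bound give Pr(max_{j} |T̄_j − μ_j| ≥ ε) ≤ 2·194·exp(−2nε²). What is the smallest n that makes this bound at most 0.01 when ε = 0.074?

965

Need 2·194·exp(−2nε²) ≤ 0.01, i.e. exp(−2nε²) ≤ 0.01/388.
So 2nε² ≥ ln(388/0.01) = 10.566176.
Hence n ≥ 10.566176/(2·0.074²) = 964.771.
The smallest integer n is 965.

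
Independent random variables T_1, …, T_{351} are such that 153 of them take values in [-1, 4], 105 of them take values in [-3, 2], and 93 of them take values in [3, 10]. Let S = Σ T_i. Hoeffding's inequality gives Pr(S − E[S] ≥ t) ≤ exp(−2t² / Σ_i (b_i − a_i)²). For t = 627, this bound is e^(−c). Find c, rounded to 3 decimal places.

71.433

Σ(b_i − a_i)² = 153·5² + 105·5² + 93·7² = 11007.
c = 2t² / 11007 = 2·627² / 11007 = 71.4325.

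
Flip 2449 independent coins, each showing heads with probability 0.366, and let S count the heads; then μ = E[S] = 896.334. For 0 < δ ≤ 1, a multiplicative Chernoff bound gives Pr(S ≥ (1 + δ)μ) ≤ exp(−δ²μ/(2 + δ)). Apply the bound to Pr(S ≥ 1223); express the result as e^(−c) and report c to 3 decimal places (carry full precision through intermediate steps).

50.351

Write 1223 = (1 + δ)μ, so δ = 1223/896.334 − 1 = 0.3644467…
Then the exponent is δ²μ/(2 + δ) = (1223 − μ)² / (μ·(2 + δ)) = 50.351042.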